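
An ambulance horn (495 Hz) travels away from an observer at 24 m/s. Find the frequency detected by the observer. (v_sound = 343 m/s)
f_obs = f·v/(v + v_s) = 462.6 Hz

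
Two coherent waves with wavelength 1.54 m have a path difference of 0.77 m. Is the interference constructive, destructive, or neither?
destructive — path difference = 0.5λ, an odd multiple of λ/2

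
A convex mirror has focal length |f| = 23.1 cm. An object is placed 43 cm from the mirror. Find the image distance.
f = −23.1 cm (convex); 1/di = 1/f − 1/do → di = -15.03 cm (virtual image, behind mirror)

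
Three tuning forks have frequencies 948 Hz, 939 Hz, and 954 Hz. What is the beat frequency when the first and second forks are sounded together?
9 Hz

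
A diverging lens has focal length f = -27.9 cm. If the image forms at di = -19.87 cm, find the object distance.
1/do = 1/f − 1/di → do = 69.04 cm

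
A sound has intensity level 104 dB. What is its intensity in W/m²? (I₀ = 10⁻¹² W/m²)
I = I₀·10^(β/10) = 2.51 × 10⁻² W/m²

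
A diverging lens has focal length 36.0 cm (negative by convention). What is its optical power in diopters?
P = 1/f = -2.778 D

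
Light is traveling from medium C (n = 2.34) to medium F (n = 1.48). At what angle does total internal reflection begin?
θc = arcsin(n₂/n₁) = 39.23°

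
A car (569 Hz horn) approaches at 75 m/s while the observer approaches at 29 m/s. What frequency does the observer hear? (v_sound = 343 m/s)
f_obs = f·(v + v_o)/(v − v_s) = 789.8 Hz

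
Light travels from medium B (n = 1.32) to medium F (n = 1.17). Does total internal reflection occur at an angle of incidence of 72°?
θc = arcsin(n₂/n₁) = 62.42°; 72° > θc, so yes — total internal reflection.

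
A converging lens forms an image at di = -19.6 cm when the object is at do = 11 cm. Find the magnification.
M = −di/do = 1.782 (upright image)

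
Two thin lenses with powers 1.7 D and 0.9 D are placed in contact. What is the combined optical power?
P_total = P₁ + P₂ = 2.6 D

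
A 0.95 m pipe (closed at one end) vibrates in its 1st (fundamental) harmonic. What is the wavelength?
λₙ = 4L/n = 3.8 m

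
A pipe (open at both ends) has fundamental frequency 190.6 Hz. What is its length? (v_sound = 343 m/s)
L = v/(2f₁) = 0.8998 m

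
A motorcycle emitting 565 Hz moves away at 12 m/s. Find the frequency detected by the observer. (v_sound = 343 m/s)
f_obs = f·v/(v + v_s) = 545.9 Hz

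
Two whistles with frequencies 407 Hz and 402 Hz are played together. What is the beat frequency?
5 Hz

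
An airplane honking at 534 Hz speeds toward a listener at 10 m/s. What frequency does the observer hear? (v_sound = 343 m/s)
f_obs = f·v/(v − v_s) = 550 Hz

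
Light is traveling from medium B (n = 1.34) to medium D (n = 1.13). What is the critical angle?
θc = arcsin(n₂/n₁) = 57.49°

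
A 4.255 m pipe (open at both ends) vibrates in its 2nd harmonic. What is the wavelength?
λₙ = 2L/n = 4.255 m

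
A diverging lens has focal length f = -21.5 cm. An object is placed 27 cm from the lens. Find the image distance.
1/di = 1/f − 1/do → di = -11.97 cm (virtual image)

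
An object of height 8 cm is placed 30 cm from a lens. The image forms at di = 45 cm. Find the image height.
hi = (-di/do) × ho = -12 cm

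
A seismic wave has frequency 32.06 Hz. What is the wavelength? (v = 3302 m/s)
λ = v/f = 103 m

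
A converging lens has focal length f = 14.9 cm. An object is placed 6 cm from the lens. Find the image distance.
1/di = 1/f − 1/do → di = -10.04 cm (virtual image)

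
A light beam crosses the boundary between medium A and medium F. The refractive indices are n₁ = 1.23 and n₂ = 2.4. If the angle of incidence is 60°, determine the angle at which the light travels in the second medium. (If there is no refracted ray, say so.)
sin θ₂ = (n₁/n₂)·sin θ₁ = 0.4438 → θ₂ = 26.35°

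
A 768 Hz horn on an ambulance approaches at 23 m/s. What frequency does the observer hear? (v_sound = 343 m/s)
f_obs = f·v/(v − v_s) = 823.2 Hz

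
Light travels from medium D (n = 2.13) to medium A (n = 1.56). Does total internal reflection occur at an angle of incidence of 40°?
θc = arcsin(n₂/n₁) = 47.09°; 40° < θc, so no — the ray refracts.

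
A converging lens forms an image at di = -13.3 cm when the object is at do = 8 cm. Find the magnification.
M = −di/do = 1.663 (upright image)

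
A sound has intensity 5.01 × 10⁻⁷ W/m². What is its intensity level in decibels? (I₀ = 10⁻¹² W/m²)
β = 10·log₁₀(I/I₀) = 57 dB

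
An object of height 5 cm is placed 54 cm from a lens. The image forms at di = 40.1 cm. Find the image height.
hi = (-di/do) × ho = -3.713 cm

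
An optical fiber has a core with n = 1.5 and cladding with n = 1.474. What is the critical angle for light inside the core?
θc = arcsin(n_cladding/n_core) = 79.32°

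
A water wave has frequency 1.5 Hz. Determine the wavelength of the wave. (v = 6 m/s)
λ = v/f = 4 m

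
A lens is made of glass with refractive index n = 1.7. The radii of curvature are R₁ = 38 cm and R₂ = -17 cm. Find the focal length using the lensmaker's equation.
1/f = (n − 1)(1/R₁ − 1/R₂) → f = 16.78 cm (converging lens)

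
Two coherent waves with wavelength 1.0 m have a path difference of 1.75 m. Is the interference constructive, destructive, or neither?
neither (partial) — path difference = 1.75λ, neither a whole number of wavelengths nor an odd multiple of λ/2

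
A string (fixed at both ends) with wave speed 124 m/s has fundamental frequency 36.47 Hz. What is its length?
L = v/(2f₁) = 1.7 m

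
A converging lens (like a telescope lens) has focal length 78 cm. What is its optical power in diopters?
P = 1/f = 1.282 D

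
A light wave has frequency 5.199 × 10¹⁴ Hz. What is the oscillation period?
T = 1/f = 1.923 × 10⁻¹⁵ s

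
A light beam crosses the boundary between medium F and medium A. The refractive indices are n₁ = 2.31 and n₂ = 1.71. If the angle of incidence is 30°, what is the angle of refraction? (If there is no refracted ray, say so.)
sin θ₂ = (n₁/n₂)·sin θ₁ = 0.6754 → θ₂ = 42.49°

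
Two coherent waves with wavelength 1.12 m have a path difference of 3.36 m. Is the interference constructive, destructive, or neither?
constructive — path difference = 3λ, a whole number of wavelengths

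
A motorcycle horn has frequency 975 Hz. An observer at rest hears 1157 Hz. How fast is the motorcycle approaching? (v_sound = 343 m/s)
v_s = v·(1 − f/f_obs) = 53.96 m/s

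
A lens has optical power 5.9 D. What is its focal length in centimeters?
f = 1/P = 16.95 cm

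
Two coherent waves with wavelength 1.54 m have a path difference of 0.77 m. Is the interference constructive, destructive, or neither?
destructive — path difference = 0.5λ, an odd multiple of λ/2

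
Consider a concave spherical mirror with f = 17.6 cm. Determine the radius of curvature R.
R = 2|f| = 35.2 cm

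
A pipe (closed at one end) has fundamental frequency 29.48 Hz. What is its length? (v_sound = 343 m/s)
L = v/(4f₁) = 2.909 m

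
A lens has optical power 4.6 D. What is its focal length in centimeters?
f = 1/P = 21.74 cm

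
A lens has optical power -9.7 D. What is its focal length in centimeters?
f = 1/P = -10.31 cm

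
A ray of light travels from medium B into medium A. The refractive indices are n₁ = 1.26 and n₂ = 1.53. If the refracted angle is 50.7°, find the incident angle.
sin θ₁ = (n₂/n₁)·sin θ₂ → θ₁ = 70°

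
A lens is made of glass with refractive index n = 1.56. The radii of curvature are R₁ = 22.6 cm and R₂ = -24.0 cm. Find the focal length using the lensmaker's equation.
1/f = (n − 1)(1/R₁ − 1/R₂) → f = 20.78 cm (converging lens)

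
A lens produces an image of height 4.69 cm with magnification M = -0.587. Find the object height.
ho = |hi|/|M| = 7.99 cm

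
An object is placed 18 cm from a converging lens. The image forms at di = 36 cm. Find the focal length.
1/f = 1/do + 1/di → f = 12 cm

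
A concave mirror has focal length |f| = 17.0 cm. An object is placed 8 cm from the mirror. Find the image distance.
f = +17.0 cm (concave); 1/di = 1/f − 1/do → di = -15.11 cm (virtual image, behind mirror)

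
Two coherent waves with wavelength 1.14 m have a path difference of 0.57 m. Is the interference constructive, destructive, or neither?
destructive — path difference = 0.5λ, an odd multiple of λ/2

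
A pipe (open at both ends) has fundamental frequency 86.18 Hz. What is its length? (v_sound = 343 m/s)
L = v/(2f₁) = 1.99 m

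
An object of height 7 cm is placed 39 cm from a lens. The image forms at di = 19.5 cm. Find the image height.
hi = (-di/do) × ho = -3.5 cm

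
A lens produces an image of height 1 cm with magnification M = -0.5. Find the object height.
ho = |hi|/|M| = 2 cm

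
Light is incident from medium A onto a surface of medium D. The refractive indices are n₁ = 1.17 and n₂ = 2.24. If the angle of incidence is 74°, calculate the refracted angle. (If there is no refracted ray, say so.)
sin θ₂ = (n₁/n₂)·sin θ₁ = 0.5021 → θ₂ = 30.14°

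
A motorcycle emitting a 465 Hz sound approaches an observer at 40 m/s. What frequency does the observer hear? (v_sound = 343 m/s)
f_obs = f·v/(v − v_s) = 526.4 Hz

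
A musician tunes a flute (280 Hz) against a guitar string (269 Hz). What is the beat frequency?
11 Hz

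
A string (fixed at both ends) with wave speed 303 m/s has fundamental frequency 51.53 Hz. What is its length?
L = v/(2f₁) = 2.94 m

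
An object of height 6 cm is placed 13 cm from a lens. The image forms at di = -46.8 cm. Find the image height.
hi = (-di/do) × ho = 21.6 cm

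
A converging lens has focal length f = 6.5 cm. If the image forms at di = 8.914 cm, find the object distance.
1/do = 1/f − 1/di → do = 24 cm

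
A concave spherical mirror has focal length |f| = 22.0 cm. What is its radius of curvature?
R = 2|f| = 44 cm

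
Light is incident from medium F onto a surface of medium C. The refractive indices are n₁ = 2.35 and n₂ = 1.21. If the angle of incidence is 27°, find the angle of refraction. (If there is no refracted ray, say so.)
sin θ₂ = (n₁/n₂)·sin θ₁ = 0.8817 → θ₂ = 61.85°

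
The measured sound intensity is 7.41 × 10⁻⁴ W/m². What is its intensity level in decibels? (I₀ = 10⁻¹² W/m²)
β = 10·log₁₀(I/I₀) = 88.7 dB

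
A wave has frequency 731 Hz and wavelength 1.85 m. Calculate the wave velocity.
v = fλ = 1352 m/s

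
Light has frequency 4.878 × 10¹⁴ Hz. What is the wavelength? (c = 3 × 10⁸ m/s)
λ = c/f = 615 nm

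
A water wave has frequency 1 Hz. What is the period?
T = 1/f = 1 s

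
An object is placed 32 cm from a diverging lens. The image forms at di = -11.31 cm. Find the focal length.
1/f = 1/do + 1/di → f = -17.49 cm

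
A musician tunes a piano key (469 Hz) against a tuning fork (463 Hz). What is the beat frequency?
6 Hz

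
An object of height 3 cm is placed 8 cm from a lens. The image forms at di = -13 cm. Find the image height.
hi = (-di/do) × ho = 4.875 cm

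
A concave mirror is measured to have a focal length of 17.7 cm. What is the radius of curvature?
R = 2|f| = 35.4 cm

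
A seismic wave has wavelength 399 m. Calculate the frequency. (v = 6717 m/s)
f = v/λ = 16.83 Hz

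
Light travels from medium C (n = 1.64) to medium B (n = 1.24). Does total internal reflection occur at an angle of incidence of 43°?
θc = arcsin(n₂/n₁) = 49.12°; 43° < θc, so no — the ray refracts.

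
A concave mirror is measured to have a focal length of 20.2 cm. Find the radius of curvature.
R = 2|f| = 40.4 cm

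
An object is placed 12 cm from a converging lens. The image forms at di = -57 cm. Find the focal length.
1/f = 1/do + 1/di → f = 15.2 cm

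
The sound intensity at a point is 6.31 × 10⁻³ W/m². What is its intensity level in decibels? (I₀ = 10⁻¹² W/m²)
β = 10·log₁₀(I/I₀) = 98 dB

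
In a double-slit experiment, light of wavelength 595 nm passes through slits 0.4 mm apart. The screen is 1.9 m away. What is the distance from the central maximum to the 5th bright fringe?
y = mλL/d = 14.13 mm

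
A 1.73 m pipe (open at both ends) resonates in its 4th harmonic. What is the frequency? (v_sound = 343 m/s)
fₙ = nv/(2L) = 396.5 Hz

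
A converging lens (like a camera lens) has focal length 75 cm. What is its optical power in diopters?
P = 1/f = 1.333 D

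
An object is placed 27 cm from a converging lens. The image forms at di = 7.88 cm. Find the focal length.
1/f = 1/do + 1/di → f = 6.1 cm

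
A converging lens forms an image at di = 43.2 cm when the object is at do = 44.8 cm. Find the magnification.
M = −di/do = -0.9643 (inverted image)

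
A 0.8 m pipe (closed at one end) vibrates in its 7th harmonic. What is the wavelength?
λₙ = 4L/n = 0.4571 m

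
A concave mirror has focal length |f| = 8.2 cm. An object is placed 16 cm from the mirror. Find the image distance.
f = +8.2 cm (concave); 1/di = 1/f − 1/do → di = 16.82 cm (real image, in front of mirror)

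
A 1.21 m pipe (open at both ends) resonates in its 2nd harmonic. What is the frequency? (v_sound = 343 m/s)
fₙ = nv/(2L) = 283.5 Hz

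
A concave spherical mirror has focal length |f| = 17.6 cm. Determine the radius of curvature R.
R = 2|f| = 35.2 cm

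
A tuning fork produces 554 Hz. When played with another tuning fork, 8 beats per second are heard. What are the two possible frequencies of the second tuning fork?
f₂ = 554 ± 8 Hz → 562 Hz or 546 Hz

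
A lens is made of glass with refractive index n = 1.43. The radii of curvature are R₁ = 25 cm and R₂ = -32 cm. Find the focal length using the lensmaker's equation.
1/f = (n − 1)(1/R₁ − 1/R₂) → f = 32.64 cm (converging lens)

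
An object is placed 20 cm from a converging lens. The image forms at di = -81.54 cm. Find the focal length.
1/f = 1/do + 1/di → f = 26.5 cm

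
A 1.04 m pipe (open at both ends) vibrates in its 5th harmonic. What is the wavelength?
λₙ = 2L/n = 0.416 m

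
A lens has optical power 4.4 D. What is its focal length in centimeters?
f = 1/P = 22.73 cm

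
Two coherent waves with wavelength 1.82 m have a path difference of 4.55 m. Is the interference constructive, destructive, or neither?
destructive — path difference = 2.5λ, an odd multiple of λ/2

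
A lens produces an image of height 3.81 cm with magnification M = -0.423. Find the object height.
ho = |hi|/|M| = 9.007 cm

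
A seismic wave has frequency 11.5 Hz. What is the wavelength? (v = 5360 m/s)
λ = v/f = 466.1 m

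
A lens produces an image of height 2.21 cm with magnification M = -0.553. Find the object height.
ho = |hi|/|M| = 3.996 cm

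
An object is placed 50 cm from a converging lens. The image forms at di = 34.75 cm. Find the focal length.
1/f = 1/do + 1/di → f = 20.5 cm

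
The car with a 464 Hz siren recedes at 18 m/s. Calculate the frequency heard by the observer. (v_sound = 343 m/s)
f_obs = f·v/(v + v_s) = 440.9 Hz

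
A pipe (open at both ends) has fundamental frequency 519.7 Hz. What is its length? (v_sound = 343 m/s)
L = v/(2f₁) = 0.33 m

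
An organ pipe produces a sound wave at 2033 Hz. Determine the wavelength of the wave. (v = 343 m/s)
λ = v/f = 0.1687 m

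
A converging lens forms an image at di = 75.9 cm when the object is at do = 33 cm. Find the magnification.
M = −di/do = -2.3 (inverted image)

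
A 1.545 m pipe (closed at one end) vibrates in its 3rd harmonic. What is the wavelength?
λₙ = 4L/n = 2.06 m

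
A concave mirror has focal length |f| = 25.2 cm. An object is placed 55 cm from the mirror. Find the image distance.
f = +25.2 cm (concave); 1/di = 1/f − 1/do → di = 46.51 cm (real image, in front of mirror)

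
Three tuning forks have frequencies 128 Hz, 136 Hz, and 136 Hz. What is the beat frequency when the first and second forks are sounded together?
8 Hz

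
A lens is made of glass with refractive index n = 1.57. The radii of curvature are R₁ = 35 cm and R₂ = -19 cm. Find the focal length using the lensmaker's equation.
1/f = (n − 1)(1/R₁ − 1/R₂) → f = 21.6 cm (converging lens)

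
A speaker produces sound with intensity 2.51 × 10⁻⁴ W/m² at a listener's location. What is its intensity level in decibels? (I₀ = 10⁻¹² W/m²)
β = 10·log₁₀(I/I₀) = 84 dB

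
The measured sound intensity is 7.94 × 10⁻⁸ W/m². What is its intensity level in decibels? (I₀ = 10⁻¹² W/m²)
β = 10·log₁₀(I/I₀) = 49 dB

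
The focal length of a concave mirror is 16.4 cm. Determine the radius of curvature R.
R = 2|f| = 32.8 cm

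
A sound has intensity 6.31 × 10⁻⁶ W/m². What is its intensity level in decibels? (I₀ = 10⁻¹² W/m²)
β = 10·log₁₀(I/I₀) = 68 dB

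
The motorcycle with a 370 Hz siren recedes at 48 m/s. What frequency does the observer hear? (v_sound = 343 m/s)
f_obs = f·v/(v + v_s) = 324.6 Hz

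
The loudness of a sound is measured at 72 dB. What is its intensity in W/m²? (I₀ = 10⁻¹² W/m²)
I = I₀·10^(β/10) = 1.58 × 10⁻⁵ W/m²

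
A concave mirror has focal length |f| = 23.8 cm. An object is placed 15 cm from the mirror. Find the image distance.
f = +23.8 cm (concave); 1/di = 1/f − 1/do → di = -40.57 cm (virtual image, behind mirror)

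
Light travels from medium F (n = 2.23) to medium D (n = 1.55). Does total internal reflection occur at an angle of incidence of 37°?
θc = arcsin(n₂/n₁) = 44.03°; 37° < θc, so no — the ray refracts.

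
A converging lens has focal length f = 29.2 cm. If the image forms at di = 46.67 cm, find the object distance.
1/do = 1/f − 1/di → do = 78.01 cm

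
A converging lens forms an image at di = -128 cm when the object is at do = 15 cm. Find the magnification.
M = −di/do = 8.533 (upright image)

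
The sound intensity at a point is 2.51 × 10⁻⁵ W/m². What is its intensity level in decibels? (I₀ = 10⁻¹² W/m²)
β = 10·log₁₀(I/I₀) = 74 dB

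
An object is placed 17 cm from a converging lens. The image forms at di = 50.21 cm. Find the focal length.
1/f = 1/do + 1/di → f = 12.7 cm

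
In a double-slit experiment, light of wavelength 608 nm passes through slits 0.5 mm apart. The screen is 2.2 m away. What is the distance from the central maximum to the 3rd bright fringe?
y = mλL/d = 8.026 mm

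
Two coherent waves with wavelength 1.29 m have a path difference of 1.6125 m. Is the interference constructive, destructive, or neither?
neither (partial) — path difference = 1.25λ, neither a whole number of wavelengths nor an odd multiple of λ/2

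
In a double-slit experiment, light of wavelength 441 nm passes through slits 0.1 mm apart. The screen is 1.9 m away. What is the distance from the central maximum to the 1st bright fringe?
y = mλL/d = 8.379 mm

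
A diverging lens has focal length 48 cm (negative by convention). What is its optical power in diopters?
P = 1/f = -2.083 D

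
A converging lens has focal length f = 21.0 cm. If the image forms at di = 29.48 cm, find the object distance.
1/do = 1/f − 1/di → do = 73 cm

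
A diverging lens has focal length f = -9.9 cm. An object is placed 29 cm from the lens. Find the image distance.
1/di = 1/f − 1/do → di = -7.38 cm (virtual image)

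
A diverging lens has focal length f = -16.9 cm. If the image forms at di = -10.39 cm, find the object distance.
1/do = 1/f − 1/di → do = 26.97 cm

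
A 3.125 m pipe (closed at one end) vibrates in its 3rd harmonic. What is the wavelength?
λₙ = 4L/n = 4.167 m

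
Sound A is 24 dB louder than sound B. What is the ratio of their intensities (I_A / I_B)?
I_A/I_B = 10^(Δβ/10) = 251.2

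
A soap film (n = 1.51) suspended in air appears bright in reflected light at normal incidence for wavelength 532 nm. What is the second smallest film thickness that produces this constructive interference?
2nt = (m − ½)λ with m = 2 → t = (m − ½)λ/(2n) = 264.2 nm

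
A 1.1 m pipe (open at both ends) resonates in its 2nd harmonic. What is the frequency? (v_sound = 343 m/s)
fₙ = nv/(2L) = 311.8 Hz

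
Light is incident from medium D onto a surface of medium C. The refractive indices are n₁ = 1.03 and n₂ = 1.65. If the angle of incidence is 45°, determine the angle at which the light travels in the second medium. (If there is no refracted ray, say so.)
sin θ₂ = (n₁/n₂)·sin θ₁ = 0.4414 → θ₂ = 26.19°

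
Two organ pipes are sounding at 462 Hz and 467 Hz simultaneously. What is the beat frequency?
5 Hz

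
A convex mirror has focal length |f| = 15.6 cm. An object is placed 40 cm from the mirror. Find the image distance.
f = −15.6 cm (convex); 1/di = 1/f − 1/do → di = -11.22 cm (virtual image, behind mirror)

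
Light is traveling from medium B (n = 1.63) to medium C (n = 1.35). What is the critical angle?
θc = arcsin(n₂/n₁) = 55.92°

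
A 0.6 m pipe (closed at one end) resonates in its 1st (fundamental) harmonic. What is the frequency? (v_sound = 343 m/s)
fₙ = nv/(4L) = 142.9 Hz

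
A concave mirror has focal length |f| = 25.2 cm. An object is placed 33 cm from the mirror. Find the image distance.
f = +25.2 cm (concave); 1/di = 1/f − 1/do → di = 106.6 cm (real image, in front of mirror)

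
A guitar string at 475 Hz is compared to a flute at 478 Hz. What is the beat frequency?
3 Hz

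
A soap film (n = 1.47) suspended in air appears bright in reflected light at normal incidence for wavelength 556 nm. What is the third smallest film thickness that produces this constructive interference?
2nt = (m − ½)λ with m = 3 → t = (m − ½)λ/(2n) = 472.8 nm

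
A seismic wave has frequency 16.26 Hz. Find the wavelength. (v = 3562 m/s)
λ = v/f = 219.1 m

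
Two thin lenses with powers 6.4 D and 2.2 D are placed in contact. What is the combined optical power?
P_total = P₁ + P₂ = 8.6 D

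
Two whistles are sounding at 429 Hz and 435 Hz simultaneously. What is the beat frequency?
6 Hz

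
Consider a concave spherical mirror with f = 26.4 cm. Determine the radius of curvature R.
R = 2|f| = 52.8 cm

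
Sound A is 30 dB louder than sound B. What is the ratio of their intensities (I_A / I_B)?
I_A/I_B = 10^(Δβ/10) = 1000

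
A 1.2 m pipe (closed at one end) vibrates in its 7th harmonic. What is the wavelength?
λₙ = 4L/n = 0.6857 m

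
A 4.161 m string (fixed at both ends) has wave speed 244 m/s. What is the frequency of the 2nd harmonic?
fₙ = nv/(2L) = 58.64 Hz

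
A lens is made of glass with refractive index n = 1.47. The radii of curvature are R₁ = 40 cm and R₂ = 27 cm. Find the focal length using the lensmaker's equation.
1/f = (n − 1)(1/R₁ − 1/R₂) → f = -176.8 cm (diverging lens)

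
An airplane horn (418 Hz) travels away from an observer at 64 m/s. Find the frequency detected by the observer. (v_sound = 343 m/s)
f_obs = f·v/(v + v_s) = 352.3 Hz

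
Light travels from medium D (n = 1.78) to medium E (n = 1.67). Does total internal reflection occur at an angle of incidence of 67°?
θc = arcsin(n₂/n₁) = 69.75°; 67° < θc, so no — the ray refracts.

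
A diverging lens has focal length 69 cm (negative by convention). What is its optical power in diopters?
P = 1/f = -1.449 D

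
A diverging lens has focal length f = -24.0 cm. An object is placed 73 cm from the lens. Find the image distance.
1/di = 1/f − 1/do → di = -18.06 cm (virtual image)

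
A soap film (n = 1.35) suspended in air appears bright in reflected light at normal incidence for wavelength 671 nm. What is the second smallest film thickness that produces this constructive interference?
2nt = (m − ½)λ with m = 2 → t = (m − ½)λ/(2n) = 372.8 nm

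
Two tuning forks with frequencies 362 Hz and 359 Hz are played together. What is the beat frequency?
3 Hz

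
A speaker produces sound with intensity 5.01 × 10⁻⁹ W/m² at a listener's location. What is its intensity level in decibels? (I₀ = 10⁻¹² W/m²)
β = 10·log₁₀(I/I₀) = 37 dB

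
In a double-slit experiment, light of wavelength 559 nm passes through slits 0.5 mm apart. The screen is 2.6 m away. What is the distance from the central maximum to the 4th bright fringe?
y = mλL/d = 11.63 mm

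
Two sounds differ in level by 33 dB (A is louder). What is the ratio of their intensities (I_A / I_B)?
I_A/I_B = 10^(Δβ/10) = 1995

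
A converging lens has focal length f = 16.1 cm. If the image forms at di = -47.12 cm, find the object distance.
1/do = 1/f − 1/di → do = 12 cm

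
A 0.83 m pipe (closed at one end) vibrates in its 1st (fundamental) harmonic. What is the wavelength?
λₙ = 4L/n = 3.32 m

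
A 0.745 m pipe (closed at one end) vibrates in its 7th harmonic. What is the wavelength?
λₙ = 4L/n = 0.4257 m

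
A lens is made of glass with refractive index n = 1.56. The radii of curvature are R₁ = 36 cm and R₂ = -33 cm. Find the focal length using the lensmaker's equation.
1/f = (n − 1)(1/R₁ − 1/R₂) → f = 30.75 cm (converging lens)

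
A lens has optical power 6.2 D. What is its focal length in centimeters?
f = 1/P = 16.13 cm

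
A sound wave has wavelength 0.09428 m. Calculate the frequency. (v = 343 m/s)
f = v/λ = 3638 Hz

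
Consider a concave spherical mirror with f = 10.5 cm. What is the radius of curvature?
R = 2|f| = 21 cm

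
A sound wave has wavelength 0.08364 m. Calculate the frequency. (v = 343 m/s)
f = v/λ = 4101 Hz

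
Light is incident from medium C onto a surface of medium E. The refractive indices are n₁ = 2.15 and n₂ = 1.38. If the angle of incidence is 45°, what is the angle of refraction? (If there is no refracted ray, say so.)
sin θ₂ = (n₁/n₂)·sin θ₁ = 1.102 > 1, so there is no refracted ray — the light undergoes total internal reflection.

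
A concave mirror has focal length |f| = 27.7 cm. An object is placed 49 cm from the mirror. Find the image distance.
f = +27.7 cm (concave); 1/di = 1/f − 1/do → di = 63.72 cm (real image, in front of mirror)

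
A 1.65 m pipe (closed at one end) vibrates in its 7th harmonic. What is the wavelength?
λₙ = 4L/n = 0.9429 m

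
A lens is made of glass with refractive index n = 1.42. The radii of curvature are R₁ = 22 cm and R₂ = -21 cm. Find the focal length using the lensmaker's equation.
1/f = (n − 1)(1/R₁ − 1/R₂) → f = 25.58 cm (converging lens)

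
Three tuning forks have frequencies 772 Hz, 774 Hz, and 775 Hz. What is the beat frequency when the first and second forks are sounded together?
2 Hz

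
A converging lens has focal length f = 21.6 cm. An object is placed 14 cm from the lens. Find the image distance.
1/di = 1/f − 1/do → di = -39.79 cm (virtual image)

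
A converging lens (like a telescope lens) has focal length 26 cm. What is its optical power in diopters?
P = 1/f = 3.846 D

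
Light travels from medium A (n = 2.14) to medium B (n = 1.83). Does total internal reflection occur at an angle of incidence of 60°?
θc = arcsin(n₂/n₁) = 58.78°; 60° > θc, so yes — total internal reflection.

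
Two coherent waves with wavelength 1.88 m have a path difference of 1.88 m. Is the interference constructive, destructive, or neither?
constructive — path difference = 1λ, a whole number of wavelengths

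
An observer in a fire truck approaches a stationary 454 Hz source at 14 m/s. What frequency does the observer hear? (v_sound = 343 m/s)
f_obs = f·(v + v_o)/v = 472.5 Hz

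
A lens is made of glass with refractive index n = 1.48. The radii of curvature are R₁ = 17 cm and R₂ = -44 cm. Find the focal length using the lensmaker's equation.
1/f = (n − 1)(1/R₁ − 1/R₂) → f = 25.55 cm (converging lens)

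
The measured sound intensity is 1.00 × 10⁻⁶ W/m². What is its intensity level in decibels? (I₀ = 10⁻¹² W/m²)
β = 10·log₁₀(I/I₀) = 60 dB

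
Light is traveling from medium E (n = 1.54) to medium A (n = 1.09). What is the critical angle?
θc = arcsin(n₂/n₁) = 45.06°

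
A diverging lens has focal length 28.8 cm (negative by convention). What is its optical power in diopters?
P = 1/f = -3.472 D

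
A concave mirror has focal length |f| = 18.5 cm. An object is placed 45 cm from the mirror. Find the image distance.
f = +18.5 cm (concave); 1/di = 1/f − 1/do → di = 31.42 cm (real image, in front of mirror)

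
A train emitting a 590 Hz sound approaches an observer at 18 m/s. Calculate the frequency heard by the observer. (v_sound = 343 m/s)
f_obs = f·v/(v − v_s) = 622.7 Hz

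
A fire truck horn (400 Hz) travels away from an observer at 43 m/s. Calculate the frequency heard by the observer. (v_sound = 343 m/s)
f_obs = f·v/(v + v_s) = 355.4 Hz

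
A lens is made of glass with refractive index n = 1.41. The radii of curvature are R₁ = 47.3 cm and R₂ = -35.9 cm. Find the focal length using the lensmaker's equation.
1/f = (n − 1)(1/R₁ − 1/R₂) → f = 49.78 cm (converging lens)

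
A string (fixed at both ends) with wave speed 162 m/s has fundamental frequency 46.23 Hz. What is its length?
L = v/(2f₁) = 1.752 m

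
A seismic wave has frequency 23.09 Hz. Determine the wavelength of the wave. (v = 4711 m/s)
λ = v/f = 204 m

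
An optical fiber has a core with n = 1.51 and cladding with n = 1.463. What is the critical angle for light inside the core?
θc = arcsin(n_cladding/n_core) = 75.67°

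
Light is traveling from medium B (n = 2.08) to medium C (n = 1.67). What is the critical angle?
θc = arcsin(n₂/n₁) = 53.41°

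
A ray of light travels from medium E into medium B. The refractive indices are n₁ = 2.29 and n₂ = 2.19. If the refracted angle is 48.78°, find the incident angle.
sin θ₁ = (n₂/n₁)·sin θ₂ → θ₁ = 46°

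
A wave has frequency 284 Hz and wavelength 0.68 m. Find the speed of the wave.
v = fλ = 193.1 m/s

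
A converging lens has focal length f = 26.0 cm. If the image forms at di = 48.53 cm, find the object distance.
1/do = 1/f − 1/di → do = 56 cm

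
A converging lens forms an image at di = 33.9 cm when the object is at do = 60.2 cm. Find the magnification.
M = −di/do = -0.5631 (inverted image)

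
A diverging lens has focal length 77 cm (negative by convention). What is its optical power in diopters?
P = 1/f = -1.299 D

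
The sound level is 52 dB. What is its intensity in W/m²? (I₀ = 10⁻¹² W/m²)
I = I₀·10^(β/10) = 1.58 × 10⁻⁷ W/m²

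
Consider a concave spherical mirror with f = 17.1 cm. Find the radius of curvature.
R = 2|f| = 34.2 cm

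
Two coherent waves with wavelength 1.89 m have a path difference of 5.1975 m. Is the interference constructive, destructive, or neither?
neither (partial) — path difference = 2.75λ, neither a whole number of wavelengths nor an odd multiple of λ/2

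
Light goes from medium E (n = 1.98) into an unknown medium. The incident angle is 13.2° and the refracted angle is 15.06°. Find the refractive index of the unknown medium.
n₂ = n₁·sin θ₁ / sin θ₂ = 1.74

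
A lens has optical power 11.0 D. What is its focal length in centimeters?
f = 1/P = 9.091 cm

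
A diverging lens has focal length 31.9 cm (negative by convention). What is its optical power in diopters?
P = 1/f = -3.135 D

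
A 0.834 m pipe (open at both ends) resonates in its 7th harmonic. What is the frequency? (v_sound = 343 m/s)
fₙ = nv/(2L) = 1439 Hz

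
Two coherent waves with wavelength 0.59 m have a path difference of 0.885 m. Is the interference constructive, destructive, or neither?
destructive — path difference = 1.5λ, an odd multiple of λ/2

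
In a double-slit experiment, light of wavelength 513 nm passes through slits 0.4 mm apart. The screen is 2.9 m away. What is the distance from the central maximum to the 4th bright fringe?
y = mλL/d = 14.88 mm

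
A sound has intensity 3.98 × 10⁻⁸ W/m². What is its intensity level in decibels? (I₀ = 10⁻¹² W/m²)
β = 10·log₁₀(I/I₀) = 46 dB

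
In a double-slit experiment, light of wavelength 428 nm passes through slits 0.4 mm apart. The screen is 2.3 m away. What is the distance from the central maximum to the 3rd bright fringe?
y = mλL/d = 7.383 mm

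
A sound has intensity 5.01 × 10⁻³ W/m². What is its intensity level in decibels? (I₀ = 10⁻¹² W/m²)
β = 10·log₁₀(I/I₀) = 97 dB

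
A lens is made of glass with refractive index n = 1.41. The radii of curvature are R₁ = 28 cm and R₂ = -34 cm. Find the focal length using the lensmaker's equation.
1/f = (n − 1)(1/R₁ − 1/R₂) → f = 37.45 cm (converging lens)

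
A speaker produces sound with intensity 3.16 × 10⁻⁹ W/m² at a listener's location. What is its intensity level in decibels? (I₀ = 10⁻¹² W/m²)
β = 10·log₁₀(I/I₀) = 35 dB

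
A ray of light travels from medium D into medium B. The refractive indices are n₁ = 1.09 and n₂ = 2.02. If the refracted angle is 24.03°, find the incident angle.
sin θ₁ = (n₂/n₁)·sin θ₂ → θ₁ = 49°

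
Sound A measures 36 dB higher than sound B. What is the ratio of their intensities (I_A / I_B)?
I_A/I_B = 10^(Δβ/10) = 3981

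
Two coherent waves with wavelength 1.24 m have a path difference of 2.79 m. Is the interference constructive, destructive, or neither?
neither (partial) — path difference = 2.25λ, neither a whole number of wavelengths nor an odd multiple of λ/2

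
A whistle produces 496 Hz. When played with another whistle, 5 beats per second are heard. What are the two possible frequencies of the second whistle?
f₂ = 496 ± 5 Hz → 501 Hz or 491 Hz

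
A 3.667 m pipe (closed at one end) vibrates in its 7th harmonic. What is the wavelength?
λₙ = 4L/n = 2.095 m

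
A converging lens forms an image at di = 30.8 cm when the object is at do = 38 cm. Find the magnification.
M = −di/do = -0.8105 (inverted image)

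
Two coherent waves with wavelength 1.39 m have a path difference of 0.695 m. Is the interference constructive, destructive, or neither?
destructive — path difference = 0.5λ, an odd multiple of λ/2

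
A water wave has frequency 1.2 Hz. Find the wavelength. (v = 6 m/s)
λ = v/f = 5 m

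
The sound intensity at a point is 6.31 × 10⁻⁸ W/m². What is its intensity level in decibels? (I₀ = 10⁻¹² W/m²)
β = 10·log₁₀(I/I₀) = 48 dB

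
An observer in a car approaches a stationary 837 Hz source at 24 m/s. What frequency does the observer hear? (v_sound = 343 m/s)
f_obs = f·(v + v_o)/v = 895.6 Hz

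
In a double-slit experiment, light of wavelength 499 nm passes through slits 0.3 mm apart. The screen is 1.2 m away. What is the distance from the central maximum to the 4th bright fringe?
y = mλL/d = 7.984 mm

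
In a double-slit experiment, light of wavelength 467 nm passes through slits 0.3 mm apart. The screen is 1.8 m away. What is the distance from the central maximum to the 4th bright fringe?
y = mλL/d = 11.21 mm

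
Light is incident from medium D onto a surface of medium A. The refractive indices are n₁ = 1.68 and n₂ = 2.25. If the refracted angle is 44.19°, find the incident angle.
sin θ₁ = (n₂/n₁)·sin θ₂ → θ₁ = 68.99°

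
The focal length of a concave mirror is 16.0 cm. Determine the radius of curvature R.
R = 2|f| = 32 cm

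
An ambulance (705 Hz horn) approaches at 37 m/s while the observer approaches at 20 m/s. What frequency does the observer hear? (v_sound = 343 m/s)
f_obs = f·(v + v_o)/(v − v_s) = 836.3 Hz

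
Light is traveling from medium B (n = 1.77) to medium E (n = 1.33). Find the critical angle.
θc = arcsin(n₂/n₁) = 48.71°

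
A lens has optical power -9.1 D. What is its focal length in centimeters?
f = 1/P = -10.99 cm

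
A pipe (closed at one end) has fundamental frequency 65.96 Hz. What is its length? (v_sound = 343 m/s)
L = v/(4f₁) = 1.3 m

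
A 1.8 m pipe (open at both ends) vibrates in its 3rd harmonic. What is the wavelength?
λₙ = 2L/n = 1.2 m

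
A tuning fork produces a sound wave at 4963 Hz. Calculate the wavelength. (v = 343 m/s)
λ = v/f = 0.06911 m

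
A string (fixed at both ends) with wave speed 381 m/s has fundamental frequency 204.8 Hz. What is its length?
L = v/(2f₁) = 0.9302 m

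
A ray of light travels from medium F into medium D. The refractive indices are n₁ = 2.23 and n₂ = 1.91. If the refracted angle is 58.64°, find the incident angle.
sin θ₁ = (n₂/n₁)·sin θ₂ → θ₁ = 47°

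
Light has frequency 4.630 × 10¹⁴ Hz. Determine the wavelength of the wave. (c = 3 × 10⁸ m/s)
λ = c/f = 647.9 nm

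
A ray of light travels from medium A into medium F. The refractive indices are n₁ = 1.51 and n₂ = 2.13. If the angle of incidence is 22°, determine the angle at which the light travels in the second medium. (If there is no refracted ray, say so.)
sin θ₂ = (n₁/n₂)·sin θ₁ = 0.2656 → θ₂ = 15.4°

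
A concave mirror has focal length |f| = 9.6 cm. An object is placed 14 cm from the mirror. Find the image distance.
f = +9.6 cm (concave); 1/di = 1/f − 1/do → di = 30.55 cm (real image, in front of mirror)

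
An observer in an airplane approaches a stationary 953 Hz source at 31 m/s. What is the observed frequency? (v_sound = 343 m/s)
f_obs = f·(v + v_o)/v = 1039 Hz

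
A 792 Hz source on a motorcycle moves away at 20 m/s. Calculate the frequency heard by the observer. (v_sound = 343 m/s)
f_obs = f·v/(v + v_s) = 748.4 Hz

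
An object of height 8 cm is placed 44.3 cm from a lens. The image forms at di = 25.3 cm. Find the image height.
hi = (-di/do) × ho = -4.569 cm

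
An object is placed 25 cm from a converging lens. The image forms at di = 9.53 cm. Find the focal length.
1/f = 1/do + 1/di → f = 6.9 cm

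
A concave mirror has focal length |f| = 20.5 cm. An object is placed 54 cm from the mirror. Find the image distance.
f = +20.5 cm (concave); 1/di = 1/f − 1/do → di = 33.04 cm (real image, in front of mirror)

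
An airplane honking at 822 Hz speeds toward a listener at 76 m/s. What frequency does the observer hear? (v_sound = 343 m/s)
f_obs = f·v/(v − v_s) = 1056 Hz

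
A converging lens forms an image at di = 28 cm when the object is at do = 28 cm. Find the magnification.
M = −di/do = -1 (inverted image)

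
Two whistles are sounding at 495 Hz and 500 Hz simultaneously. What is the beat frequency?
5 Hz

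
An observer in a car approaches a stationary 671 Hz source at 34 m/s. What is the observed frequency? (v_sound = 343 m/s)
f_obs = f·(v + v_o)/v = 737.5 Hz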